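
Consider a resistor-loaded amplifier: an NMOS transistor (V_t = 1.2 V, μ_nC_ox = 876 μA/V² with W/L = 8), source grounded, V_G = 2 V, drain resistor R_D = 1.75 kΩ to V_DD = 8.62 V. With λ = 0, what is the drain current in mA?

I_D = 2.24 mA

V_GS = V_G = 2 V, so V_ov = 2 − 1.2 = 0.8 V.
k_n = μ_nC_ox · (W/L) = 7.008 mA/V².
Assume saturation: I_D = ½ k_n V_ov² = 0.5 × 7.008 × 0.8² = 2.24 mA, giving V_DS = V_DD − I_D R_D = 8.62 − 2.24 × 1.75 = 4.7 V.
V_DS = 4.7 V ≥ V_ov = 0.8 V, confirming saturation.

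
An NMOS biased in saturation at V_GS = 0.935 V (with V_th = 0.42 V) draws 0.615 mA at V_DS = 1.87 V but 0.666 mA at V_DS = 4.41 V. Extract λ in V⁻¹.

With V_GS fixed, I_D ∝ (1 + λ V_DS) in saturation, so I_D2/I_D1 = (1 + λ V_DS2)/(1 + λ V_DS1).
0.666/0.615 = 1.083 = (1 + 4.41 λ)/(1 + 1.87 λ).
Solving: λ (I_D1 V_DS2 − I_D2 V_DS1) = I_D2 − I_D1, so λ = (0.666 − 0.615) / (0.615 × 4.41 − 0.666 × 1.87) = 0.051 / 1.47 = 0.0348 V⁻¹.

λ = 0.0348 V⁻¹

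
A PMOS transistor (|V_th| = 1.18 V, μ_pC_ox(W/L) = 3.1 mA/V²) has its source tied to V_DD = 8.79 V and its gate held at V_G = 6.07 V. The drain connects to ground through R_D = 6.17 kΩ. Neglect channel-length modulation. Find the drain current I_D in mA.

I_D = 1.37 mA

V_SG = V_DD − V_G = 8.79 − 6.07 = 2.72 V, so V_ov = 2.72 − 1.18 = 1.54 V.
Assume saturation: I_D = ½ k_p V_ov² = 0.5 × 3.1 × 1.54² = 3.68 mA, giving V_SD = V_DD − I_D R_D = 8.79 − 3.68 × 6.17 = -13.9 V.
But -13.9 V < V_ov = 1.54 V, so the device is actually in triode.
In triode I_D = k_p[V_ov V_SD − ½ V_SD²] and I_D = (V_DD − V_SD)/R_D. Equating: 9.56 V_SD² − 30.46 V_SD + 8.79 = 0, giving V_SD = 0.321 V (the root below V_ov).
I_D = (8.79 − 0.321) / 6.17 = 1.37 mA.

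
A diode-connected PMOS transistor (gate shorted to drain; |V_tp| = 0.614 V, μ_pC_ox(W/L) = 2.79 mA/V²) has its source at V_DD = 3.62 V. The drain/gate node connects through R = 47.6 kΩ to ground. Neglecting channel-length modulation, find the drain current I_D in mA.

With gate tied to drain, V_SG = V_SD ≥ V_SG − |V_tp|, so the device is in saturation.
KCL at the drain: ½ k_p (V_SG − |V_tp|)² = (V_DD − V_SG)/R.
Let x = V_SG − 0.614. Then 66.4 x² + x − 3.006 = 0, giving x = 0.205 V (positive root), so V_SG = 0.819 V.
I_D = (V_DD − V_SG)/R = (3.62 − 0.819) / 47.6 = 0.0588 mA.

I_D = 0.0588 mA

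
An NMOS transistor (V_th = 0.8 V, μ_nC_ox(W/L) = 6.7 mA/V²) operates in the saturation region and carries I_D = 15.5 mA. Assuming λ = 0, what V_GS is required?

In saturation I_D = ½ k_n (V_GS − V_th)², so V_GS − V_th = √(2 I_D / k_n) = √(2 × 15.5 / 6.7) = 2.15 V.
V_GS = 0.8 + 2.15 = 2.95 V.

V_GS = 2.95 V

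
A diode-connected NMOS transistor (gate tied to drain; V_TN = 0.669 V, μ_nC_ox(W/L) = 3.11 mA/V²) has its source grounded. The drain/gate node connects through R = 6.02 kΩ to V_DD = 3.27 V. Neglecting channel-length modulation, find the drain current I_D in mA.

I_D = 0.353 mA

With gate tied to drain, V_GS = V_DS ≥ V_GS − V_TN, so the device is in saturation.
KCL at the drain: ½ k_n (V_GS − V_TN)² = (V_DD − V_GS)/R.
Let x = V_GS − 0.669. Then 9.36 x² + x − 2.601 = 0, giving x = 0.476 V (positive root), so V_GS = 1.15 V.
I_D = (V_DD − V_GS)/R = (3.27 − 1.15) / 6.02 = 0.353 mA.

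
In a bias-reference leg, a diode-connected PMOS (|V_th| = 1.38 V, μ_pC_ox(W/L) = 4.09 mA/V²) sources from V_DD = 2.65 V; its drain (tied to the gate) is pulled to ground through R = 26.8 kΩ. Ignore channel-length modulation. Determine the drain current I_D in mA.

I_D = 0.0420 mA

With gate tied to drain, V_SG = V_SD ≥ V_SG − |V_th|, so the device is in saturation.
KCL at the drain: ½ k_p (V_SG − |V_th|)² = (V_DD − V_SG)/R.
Let x = V_SG − 1.38. Then 54.8 x² + x − 1.27 = 0, giving x = 0.143 V (positive root), so V_SG = 1.52 V.
I_D = (V_DD − V_SG)/R = (2.65 − 1.52) / 26.8 = 0.042 mA.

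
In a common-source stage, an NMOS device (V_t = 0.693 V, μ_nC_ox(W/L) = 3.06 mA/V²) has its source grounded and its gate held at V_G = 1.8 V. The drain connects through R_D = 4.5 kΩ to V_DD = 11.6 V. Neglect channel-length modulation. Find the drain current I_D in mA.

V_GS = V_G = 1.8 V, so V_ov = 1.8 − 0.693 = 1.11 V.
Assume saturation: I_D = ½ k_n V_ov² = 0.5 × 3.06 × 1.11² = 1.87 mA, giving V_DS = V_DD − I_D R_D = 11.6 − 1.87 × 4.5 = 3.16 V.
V_DS = 3.16 V ≥ V_ov = 1.11 V, confirming saturation.

I_D = 1.87 mA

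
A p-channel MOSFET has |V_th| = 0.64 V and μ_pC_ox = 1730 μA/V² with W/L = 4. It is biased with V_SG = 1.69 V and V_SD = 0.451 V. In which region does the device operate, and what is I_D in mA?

k_p = μ_pC_ox · (W/L) = 6.92 mA/V².
V_ov = V_SG − |V_th| = 1.69 − 0.64 = 1.05 V.
Since V_SD = 0.451 V < V_ov = 1.05 V, the device is in the triode region.
I_D = k_p [V_ov · V_SD − ½ V_SD²] = 6.92 × [1.05 × 0.451 − 0.5 × 0.451²] = 2.57 mA.

Triode; I_D = 2.57 mA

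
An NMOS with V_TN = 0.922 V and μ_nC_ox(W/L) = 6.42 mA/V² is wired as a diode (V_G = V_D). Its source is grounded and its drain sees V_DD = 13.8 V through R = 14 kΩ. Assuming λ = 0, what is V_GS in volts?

V_GS = 1.45 V

With gate tied to drain, V_GS = V_DS ≥ V_GS − V_TN, so the device is in saturation.
KCL at the drain: ½ k_n (V_GS − V_TN)² = (V_DD − V_GS)/R.
Let x = V_GS − 0.922. Then 44.9 x² + x − 12.88 = 0, giving x = 0.524 V (positive root), so V_GS = 1.45 V.
I_D = (V_DD − V_GS)/R = (13.8 − 1.45) / 14 = 0.882 mA.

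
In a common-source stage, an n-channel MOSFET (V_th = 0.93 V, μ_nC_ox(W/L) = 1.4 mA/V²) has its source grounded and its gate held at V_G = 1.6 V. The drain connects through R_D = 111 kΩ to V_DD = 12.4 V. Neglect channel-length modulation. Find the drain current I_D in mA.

V_GS = V_G = 1.6 V, so V_ov = 1.6 − 0.93 = 0.67 V.
Assume saturation: I_D = ½ k_n V_ov² = 0.5 × 1.4 × 0.67² = 0.314 mA, giving V_DS = V_DD − I_D R_D = 12.4 − 0.314 × 111 = -22.5 V.
But -22.5 V < V_ov = 0.67 V, so the device is actually in triode.
In triode I_D = k_n[V_ov V_DS − ½ V_DS²] and I_D = (V_DD − V_DS)/R_D. Equating: 77.7 V_DS² − 105.1 V_DS + 12.4 = 0, giving V_DS = 0.131 V (the root below V_ov).
I_D = (12.4 − 0.131) / 111 = 0.111 mA.

I_D = 0.111 mA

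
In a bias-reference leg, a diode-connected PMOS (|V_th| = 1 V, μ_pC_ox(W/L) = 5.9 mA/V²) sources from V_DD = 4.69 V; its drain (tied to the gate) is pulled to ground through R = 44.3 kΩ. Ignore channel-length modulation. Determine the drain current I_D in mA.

With gate tied to drain, V_SG = V_SD ≥ V_SG − |V_th|, so the device is in saturation.
KCL at the drain: ½ k_p (V_SG − |V_th|)² = (V_DD − V_SG)/R.
Let x = V_SG − 1. Then 131 x² + x − 3.69 = 0, giving x = 0.164 V (positive root), so V_SG = 1.16 V.
I_D = (V_DD − V_SG)/R = (4.69 − 1.16) / 44.3 = 0.0796 mA.

I_D = 0.0796 mA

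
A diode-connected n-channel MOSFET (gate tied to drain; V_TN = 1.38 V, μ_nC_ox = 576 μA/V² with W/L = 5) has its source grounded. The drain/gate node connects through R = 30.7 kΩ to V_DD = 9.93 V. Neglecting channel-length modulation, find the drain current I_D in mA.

With gate tied to drain, V_GS = V_DS ≥ V_GS − V_TN, so the device is in saturation.
k_n = μ_nC_ox · (W/L) = 2.88 mA/V².
KCL at the drain: ½ k_n (V_GS − V_TN)² = (V_DD − V_GS)/R.
Let x = V_GS − 1.38. Then 44.2 x² + x − 8.55 = 0, giving x = 0.429 V (positive root), so V_GS = 1.81 V.
I_D = (V_DD − V_GS)/R = (9.93 − 1.81) / 30.7 = 0.265 mA.

I_D = 0.265 mA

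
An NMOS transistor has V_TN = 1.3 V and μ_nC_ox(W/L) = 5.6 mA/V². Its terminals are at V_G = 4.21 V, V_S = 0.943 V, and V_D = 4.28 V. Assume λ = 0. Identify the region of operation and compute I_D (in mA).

Saturation; I_D = 10.8 mA

V_GS = V_G − V_S = 4.21 − 0.943 = 3.27 V; V_DS = V_D − V_S = 4.28 − 0.943 = 3.34 V.
V_ov = V_GS − V_TN = 3.27 − 1.3 = 1.97 V.
Since V_DS = 3.34 V ≥ V_ov = 1.97 V, the device is in saturation.
I_D = ½ k_n V_ov² = 0.5 × 5.6 × 1.97² = 10.8 mA.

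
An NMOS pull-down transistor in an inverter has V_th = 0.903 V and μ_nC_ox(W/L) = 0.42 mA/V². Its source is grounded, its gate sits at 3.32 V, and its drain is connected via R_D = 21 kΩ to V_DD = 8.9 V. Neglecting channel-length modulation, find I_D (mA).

I_D = 0.403 mA

V_GS = V_G = 3.32 V, so V_ov = 3.32 − 0.903 = 2.42 V.
Assume saturation: I_D = ½ k_n V_ov² = 0.5 × 0.42 × 2.42² = 1.23 mA, giving V_DS = V_DD − I_D R_D = 8.9 − 1.23 × 21 = -16.9 V.
But -16.9 V < V_ov = 2.42 V, so the device is actually in triode.
In triode I_D = k_n[V_ov V_DS − ½ V_DS²] and I_D = (V_DD − V_DS)/R_D. Equating: 4.41 V_DS² − 22.32 V_DS + 8.9 = 0, giving V_DS = 0.436 V (the root below V_ov).
I_D = (8.9 − 0.436) / 21 = 0.403 mA.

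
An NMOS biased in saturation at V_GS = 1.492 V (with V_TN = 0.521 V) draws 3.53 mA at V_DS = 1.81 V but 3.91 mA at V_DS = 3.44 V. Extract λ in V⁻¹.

With V_GS fixed, I_D ∝ (1 + λ V_DS) in saturation, so I_D2/I_D1 = (1 + λ V_DS2)/(1 + λ V_DS1).
3.91/3.53 = 1.108 = (1 + 3.44 λ)/(1 + 1.81 λ).
Solving: λ (I_D1 V_DS2 − I_D2 V_DS1) = I_D2 − I_D1, so λ = (3.91 − 3.53) / (3.53 × 3.44 − 3.91 × 1.81) = 0.38 / 5.07 = 0.075 V⁻¹.

λ = 0.0750 V⁻¹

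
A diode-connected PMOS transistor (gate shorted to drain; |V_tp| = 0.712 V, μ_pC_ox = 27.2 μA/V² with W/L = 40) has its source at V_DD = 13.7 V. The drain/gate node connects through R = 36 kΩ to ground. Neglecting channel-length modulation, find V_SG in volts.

With gate tied to drain, V_SG = V_SD ≥ V_SG − |V_tp|, so the device is in saturation.
k_p = μ_pC_ox · (W/L) = 1.088 mA/V².
KCL at the drain: ½ k_p (V_SG − |V_tp|)² = (V_DD − V_SG)/R.
Let x = V_SG − 0.712. Then 19.6 x² + x − 12.99 = 0, giving x = 0.789 V (positive root), so V_SG = 1.5 V.
I_D = (V_DD − V_SG)/R = (13.7 − 1.5) / 36 = 0.339 mA.

V_SG = 1.50 V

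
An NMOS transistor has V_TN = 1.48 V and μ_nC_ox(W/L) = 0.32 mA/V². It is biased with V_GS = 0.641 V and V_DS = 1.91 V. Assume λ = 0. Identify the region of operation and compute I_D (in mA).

V_GS = 0.641 V < V_TN = 1.48 V, so the transistor is in cutoff.

Cutoff; I_D = 0 mA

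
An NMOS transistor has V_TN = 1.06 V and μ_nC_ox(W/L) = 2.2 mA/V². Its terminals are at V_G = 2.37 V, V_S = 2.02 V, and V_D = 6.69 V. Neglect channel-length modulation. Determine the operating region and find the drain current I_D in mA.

Cutoff; I_D = 0 mA

V_GS = V_G − V_S = 2.37 − 2.02 = 0.35 V; V_DS = V_D − V_S = 6.69 − 2.02 = 4.67 V.
V_GS = 0.35 V < V_TN = 1.06 V, so the transistor is in cutoff.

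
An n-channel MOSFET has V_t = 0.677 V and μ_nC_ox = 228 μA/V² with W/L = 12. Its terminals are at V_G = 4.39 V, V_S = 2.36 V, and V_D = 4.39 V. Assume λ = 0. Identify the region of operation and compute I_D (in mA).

V_GS = V_G − V_S = 4.39 − 2.36 = 2.03 V; V_DS = V_D − V_S = 4.39 − 2.36 = 2.03 V.
k_n = μ_nC_ox · (W/L) = 2.736 mA/V².
V_ov = V_GS − V_t = 2.03 − 0.677 = 1.35 V.
Since V_DS = 2.03 V ≥ V_ov = 1.35 V, the device is in saturation.
I_D = ½ k_n V_ov² = 0.5 × 2.736 × 1.35² = 2.5 mA.

Saturation; I_D = 2.50 mA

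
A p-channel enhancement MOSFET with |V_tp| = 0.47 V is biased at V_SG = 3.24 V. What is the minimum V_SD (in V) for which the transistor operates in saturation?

The boundary between triode and saturation is V_SD = V_SG − |V_tp| = V_ov.
V_ov = 3.24 − 0.47 = 2.77 V.

V_SD,sat = 2.77 V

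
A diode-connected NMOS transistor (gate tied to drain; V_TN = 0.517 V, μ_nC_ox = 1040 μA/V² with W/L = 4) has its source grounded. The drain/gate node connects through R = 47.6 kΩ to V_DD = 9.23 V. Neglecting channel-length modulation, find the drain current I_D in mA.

I_D = 0.177 mA

With gate tied to drain, V_GS = V_DS ≥ V_GS − V_TN, so the device is in saturation.
k_n = μ_nC_ox · (W/L) = 4.16 mA/V².
KCL at the drain: ½ k_n (V_GS − V_TN)² = (V_DD − V_GS)/R.
Let x = V_GS − 0.517. Then 99 x² + x − 8.713 = 0, giving x = 0.292 V (positive root), so V_GS = 0.809 V.
I_D = (V_DD − V_GS)/R = (9.23 − 0.809) / 47.6 = 0.177 mA.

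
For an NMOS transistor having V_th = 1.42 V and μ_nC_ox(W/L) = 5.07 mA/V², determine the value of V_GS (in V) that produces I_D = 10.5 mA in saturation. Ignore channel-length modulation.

In saturation I_D = ½ k_n (V_GS − V_th)², so V_GS − V_th = √(2 I_D / k_n) = √(2 × 10.5 / 5.07) = 2.04 V.
V_GS = 1.42 + 2.04 = 3.46 V.

V_GS = 3.46 V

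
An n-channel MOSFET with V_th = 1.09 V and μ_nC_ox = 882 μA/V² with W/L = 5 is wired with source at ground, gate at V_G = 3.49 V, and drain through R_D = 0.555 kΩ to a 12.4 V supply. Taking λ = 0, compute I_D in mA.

I_D = 12.7 mA

V_GS = V_G = 3.49 V, so V_ov = 3.49 − 1.09 = 2.4 V.
k_n = μ_nC_ox · (W/L) = 4.41 mA/V².
Assume saturation: I_D = ½ k_n V_ov² = 0.5 × 4.41 × 2.4² = 12.7 mA, giving V_DS = V_DD − I_D R_D = 12.4 − 12.7 × 0.555 = 5.35 V.
V_DS = 5.35 V ≥ V_ov = 2.4 V, confirming saturation.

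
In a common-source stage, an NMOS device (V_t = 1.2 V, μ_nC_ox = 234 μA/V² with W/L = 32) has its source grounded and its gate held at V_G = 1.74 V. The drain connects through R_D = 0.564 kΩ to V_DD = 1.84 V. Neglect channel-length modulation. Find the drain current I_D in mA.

I_D = 1.09 mA

V_GS = V_G = 1.74 V, so V_ov = 1.74 − 1.2 = 0.54 V.
k_n = μ_nC_ox · (W/L) = 7.488 mA/V².
Assume saturation: I_D = ½ k_n V_ov² = 0.5 × 7.488 × 0.54² = 1.09 mA, giving V_DS = V_DD − I_D R_D = 1.84 − 1.09 × 0.564 = 1.22 V.
V_DS = 1.22 V ≥ V_ov = 0.54 V, confirming saturation.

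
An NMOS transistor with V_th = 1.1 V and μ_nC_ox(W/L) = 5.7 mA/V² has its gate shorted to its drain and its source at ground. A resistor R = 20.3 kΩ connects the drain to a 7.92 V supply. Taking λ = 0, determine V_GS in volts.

V_GS = 1.43 V

With gate tied to drain, V_GS = V_DS ≥ V_GS − V_th, so the device is in saturation.
KCL at the drain: ½ k_n (V_GS − V_th)² = (V_DD − V_GS)/R.
Let x = V_GS − 1.1. Then 57.9 x² + x − 6.82 = 0, giving x = 0.335 V (positive root), so V_GS = 1.43 V.
I_D = (V_DD − V_GS)/R = (7.92 − 1.43) / 20.3 = 0.319 mA.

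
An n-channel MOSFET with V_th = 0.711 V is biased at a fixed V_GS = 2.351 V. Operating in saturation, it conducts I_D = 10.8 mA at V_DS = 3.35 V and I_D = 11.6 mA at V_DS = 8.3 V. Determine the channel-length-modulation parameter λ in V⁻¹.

λ = 0.0158 V⁻¹

With V_GS fixed, I_D ∝ (1 + λ V_DS) in saturation, so I_D2/I_D1 = (1 + λ V_DS2)/(1 + λ V_DS1).
11.6/10.8 = 1.074 = (1 + 8.3 λ)/(1 + 3.35 λ).
Solving: λ (I_D1 V_DS2 − I_D2 V_DS1) = I_D2 − I_D1, so λ = (11.6 − 10.8) / (10.8 × 8.3 − 11.6 × 3.35) = 0.8 / 50.8 = 0.0158 V⁻¹.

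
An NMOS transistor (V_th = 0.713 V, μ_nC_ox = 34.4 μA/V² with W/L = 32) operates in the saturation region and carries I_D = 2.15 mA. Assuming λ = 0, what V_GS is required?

V_GS = 2.69 V

k_n = μ_nC_ox · (W/L) = 1.101 mA/V².
In saturation I_D = ½ k_n (V_GS − V_th)², so V_GS − V_th = √(2 I_D / k_n) = √(2 × 2.15 / 1.101) = 1.98 V.
V_GS = 0.713 + 1.98 = 2.69 V.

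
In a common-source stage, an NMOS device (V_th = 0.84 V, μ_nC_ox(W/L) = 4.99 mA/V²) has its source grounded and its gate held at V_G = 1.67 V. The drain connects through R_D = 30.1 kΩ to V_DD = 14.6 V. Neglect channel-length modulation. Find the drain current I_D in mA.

V_GS = V_G = 1.67 V, so V_ov = 1.67 − 0.84 = 0.83 V.
Assume saturation: I_D = ½ k_n V_ov² = 0.5 × 4.99 × 0.83² = 1.72 mA, giving V_DS = V_DD − I_D R_D = 14.6 − 1.72 × 30.1 = -37.1 V.
But -37.1 V < V_ov = 0.83 V, so the device is actually in triode.
In triode I_D = k_n[V_ov V_DS − ½ V_DS²] and I_D = (V_DD − V_DS)/R_D. Equating: 75.1 V_DS² − 125.7 V_DS + 14.6 = 0, giving V_DS = 0.126 V (the root below V_ov).
I_D = (14.6 − 0.126) / 30.1 = 0.481 mA.

I_D = 0.481 mA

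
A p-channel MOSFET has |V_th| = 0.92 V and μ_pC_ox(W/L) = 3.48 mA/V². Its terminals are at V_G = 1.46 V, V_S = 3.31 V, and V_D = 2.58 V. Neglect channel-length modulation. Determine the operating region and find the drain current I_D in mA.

Triode; I_D = 1.44 mA

V_SG = V_S − V_G = 3.31 − 1.46 = 1.85 V; V_SD = V_S − V_D = 3.31 − 2.58 = 0.73 V.
V_ov = V_SG − |V_th| = 1.85 − 0.92 = 0.93 V.
Since V_SD = 0.73 V < V_ov = 0.93 V, the device is in the triode region.
I_D = k_p [V_ov · V_SD − ½ V_SD²] = 3.48 × [0.93 × 0.73 − 0.5 × 0.73²] = 1.44 mA.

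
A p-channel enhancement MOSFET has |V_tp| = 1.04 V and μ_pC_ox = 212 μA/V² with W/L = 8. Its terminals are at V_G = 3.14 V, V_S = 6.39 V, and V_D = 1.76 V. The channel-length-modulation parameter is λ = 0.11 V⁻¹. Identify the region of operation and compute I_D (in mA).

V_SG = V_S − V_G = 6.39 − 3.14 = 3.25 V; V_SD = V_S − V_D = 6.39 − 1.76 = 4.63 V.
k_p = μ_pC_ox · (W/L) = 1.696 mA/V².
V_ov = V_SG − |V_tp| = 3.25 − 1.04 = 2.21 V.
Since V_SD = 4.63 V ≥ V_ov = 2.21 V, the device is in saturation.
I_D = ½ k_p V_ov² (1 + λ V_SD) = 0.5 × 1.696 × 2.21² × (1 + 0.11 × 4.63) = 6.25 mA.

Saturation; I_D = 6.25 mA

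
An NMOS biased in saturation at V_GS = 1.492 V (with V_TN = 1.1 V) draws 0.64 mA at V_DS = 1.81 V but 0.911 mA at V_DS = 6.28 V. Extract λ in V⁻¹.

With V_GS fixed, I_D ∝ (1 + λ V_DS) in saturation, so I_D2/I_D1 = (1 + λ V_DS2)/(1 + λ V_DS1).
0.911/0.64 = 1.423 = (1 + 6.28 λ)/(1 + 1.81 λ).
Solving: λ (I_D1 V_DS2 − I_D2 V_DS1) = I_D2 − I_D1, so λ = (0.911 − 0.64) / (0.64 × 6.28 − 0.911 × 1.81) = 0.271 / 2.37 = 0.114 V⁻¹.

λ = 0.114 V⁻¹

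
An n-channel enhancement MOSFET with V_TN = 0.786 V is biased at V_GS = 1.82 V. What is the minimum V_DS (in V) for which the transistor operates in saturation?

The boundary between triode and saturation is V_DS = V_GS − V_TN = V_ov.
V_ov = 1.82 − 0.786 = 1.03 V.

V_DS,sat = 1.03 V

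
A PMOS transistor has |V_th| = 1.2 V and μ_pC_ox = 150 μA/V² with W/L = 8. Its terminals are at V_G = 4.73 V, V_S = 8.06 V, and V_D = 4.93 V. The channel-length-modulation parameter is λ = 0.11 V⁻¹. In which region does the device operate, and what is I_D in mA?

Saturation; I_D = 3.66 mA

V_SG = V_S − V_G = 8.06 − 4.73 = 3.33 V; V_SD = V_S − V_D = 8.06 − 4.93 = 3.13 V.
k_p = μ_pC_ox · (W/L) = 1.2 mA/V².
V_ov = V_SG − |V_th| = 3.33 − 1.2 = 2.13 V.
Since V_SD = 3.13 V ≥ V_ov = 2.13 V, the device is in saturation.
I_D = ½ k_p V_ov² (1 + λ V_SD) = 0.5 × 1.2 × 2.13² × (1 + 0.11 × 3.13) = 3.66 mA.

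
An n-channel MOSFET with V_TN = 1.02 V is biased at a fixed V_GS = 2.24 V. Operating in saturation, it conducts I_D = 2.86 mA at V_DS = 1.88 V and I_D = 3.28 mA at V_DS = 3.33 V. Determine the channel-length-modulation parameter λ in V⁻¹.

λ = 0.125 V⁻¹

With V_GS fixed, I_D ∝ (1 + λ V_DS) in saturation, so I_D2/I_D1 = (1 + λ V_DS2)/(1 + λ V_DS1).
3.28/2.86 = 1.147 = (1 + 3.33 λ)/(1 + 1.88 λ).
Solving: λ (I_D1 V_DS2 − I_D2 V_DS1) = I_D2 − I_D1, so λ = (3.28 − 2.86) / (2.86 × 3.33 − 3.28 × 1.88) = 0.42 / 3.36 = 0.125 V⁻¹.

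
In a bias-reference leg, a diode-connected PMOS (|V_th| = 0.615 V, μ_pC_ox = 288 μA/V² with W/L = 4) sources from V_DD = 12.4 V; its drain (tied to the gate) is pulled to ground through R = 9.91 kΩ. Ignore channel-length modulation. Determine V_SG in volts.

V_SG = 1.97 V

With gate tied to drain, V_SG = V_SD ≥ V_SG − |V_th|, so the device is in saturation.
k_p = μ_pC_ox · (W/L) = 1.152 mA/V².
KCL at the drain: ½ k_p (V_SG − |V_th|)² = (V_DD − V_SG)/R.
Let x = V_SG − 0.615. Then 5.71 x² + x − 11.79 = 0, giving x = 1.35 V (positive root), so V_SG = 1.97 V.
I_D = (V_DD − V_SG)/R = (12.4 − 1.97) / 9.91 = 1.05 mA.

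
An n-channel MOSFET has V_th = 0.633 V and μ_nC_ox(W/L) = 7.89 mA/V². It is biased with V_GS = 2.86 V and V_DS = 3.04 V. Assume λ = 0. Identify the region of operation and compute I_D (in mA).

V_ov = V_GS − V_th = 2.86 − 0.633 = 2.23 V.
Since V_DS = 3.04 V ≥ V_ov = 2.23 V, the device is in saturation.
I_D = ½ k_n V_ov² = 0.5 × 7.89 × 2.23² = 19.6 mA.

Saturation; I_D = 19.6 mA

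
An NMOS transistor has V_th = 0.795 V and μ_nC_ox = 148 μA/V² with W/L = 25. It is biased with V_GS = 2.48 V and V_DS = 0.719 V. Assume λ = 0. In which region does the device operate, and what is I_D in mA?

k_n = μ_nC_ox · (W/L) = 3.7 mA/V².
V_ov = V_GS − V_th = 2.48 − 0.795 = 1.69 V.
Since V_DS = 0.719 V < V_ov = 1.69 V, the device is in the triode region.
I_D = k_n [V_ov · V_DS − ½ V_DS²] = 3.7 × [1.69 × 0.719 − 0.5 × 0.719²] = 3.53 mA.

Triode; I_D = 3.53 mA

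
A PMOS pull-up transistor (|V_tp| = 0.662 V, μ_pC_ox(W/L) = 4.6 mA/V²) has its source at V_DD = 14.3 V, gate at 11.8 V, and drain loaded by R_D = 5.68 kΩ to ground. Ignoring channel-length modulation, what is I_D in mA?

V_SG = V_DD − V_G = 14.3 − 11.8 = 2.5 V, so V_ov = 2.5 − 0.662 = 1.84 V.
Assume saturation: I_D = ½ k_p V_ov² = 0.5 × 4.6 × 1.84² = 7.77 mA, giving V_SD = V_DD − I_D R_D = 14.3 − 7.77 × 5.68 = -29.8 V.
But -29.8 V < V_ov = 1.84 V, so the device is actually in triode.
In triode I_D = k_p[V_ov V_SD − ½ V_SD²] and I_D = (V_DD − V_SD)/R_D. Equating: 13.1 V_SD² − 49.02 V_SD + 14.3 = 0, giving V_SD = 0.319 V (the root below V_ov).
I_D = (14.3 − 0.319) / 5.68 = 2.46 mA.

I_D = 2.46 mA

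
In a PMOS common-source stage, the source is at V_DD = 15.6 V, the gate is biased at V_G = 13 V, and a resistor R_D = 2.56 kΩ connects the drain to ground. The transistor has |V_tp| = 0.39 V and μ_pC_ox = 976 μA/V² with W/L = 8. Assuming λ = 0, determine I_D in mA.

V_SG = V_DD − V_G = 15.6 − 13 = 2.6 V, so V_ov = 2.6 − 0.39 = 2.21 V.
k_p = μ_pC_ox · (W/L) = 7.808 mA/V².
Assume saturation: I_D = ½ k_p V_ov² = 0.5 × 7.808 × 2.21² = 19.1 mA, giving V_SD = V_DD − I_D R_D = 15.6 − 19.1 × 2.56 = -33.2 V.
But -33.2 V < V_ov = 2.21 V, so the device is actually in triode.
In triode I_D = k_p[V_ov V_SD − ½ V_SD²] and I_D = (V_DD − V_SD)/R_D. Equating: 9.99 V_SD² − 45.17 V_SD + 15.6 = 0, giving V_SD = 0.377 V (the root below V_ov).
I_D = (15.6 − 0.377) / 2.56 = 5.95 mA.

I_D = 5.95 mA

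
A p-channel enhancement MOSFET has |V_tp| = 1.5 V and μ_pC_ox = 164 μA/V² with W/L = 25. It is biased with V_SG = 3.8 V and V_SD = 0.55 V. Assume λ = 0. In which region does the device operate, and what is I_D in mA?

k_p = μ_pC_ox · (W/L) = 4.1 mA/V².
V_ov = V_SG − |V_tp| = 3.8 − 1.5 = 2.3 V.
Since V_SD = 0.55 V < V_ov = 2.3 V, the device is in the triode region.
I_D = k_p [V_ov · V_SD − ½ V_SD²] = 4.1 × [2.3 × 0.55 − 0.5 × 0.55²] = 4.57 mA.

Triode; I_D = 4.57 mA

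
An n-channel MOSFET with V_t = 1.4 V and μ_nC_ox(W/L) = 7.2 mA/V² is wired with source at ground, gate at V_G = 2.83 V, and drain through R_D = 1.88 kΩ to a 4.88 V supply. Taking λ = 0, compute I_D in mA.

I_D = 2.46 mA

V_GS = V_G = 2.83 V, so V_ov = 2.83 − 1.4 = 1.43 V.
Assume saturation: I_D = ½ k_n V_ov² = 0.5 × 7.2 × 1.43² = 7.36 mA, giving V_DS = V_DD − I_D R_D = 4.88 − 7.36 × 1.88 = -8.96 V.
But -8.96 V < V_ov = 1.43 V, so the device is actually in triode.
In triode I_D = k_n[V_ov V_DS − ½ V_DS²] and I_D = (V_DD − V_DS)/R_D. Equating: 6.77 V_DS² − 20.36 V_DS + 4.88 = 0, giving V_DS = 0.263 V (the root below V_ov).
I_D = (4.88 − 0.263) / 1.88 = 2.46 mA.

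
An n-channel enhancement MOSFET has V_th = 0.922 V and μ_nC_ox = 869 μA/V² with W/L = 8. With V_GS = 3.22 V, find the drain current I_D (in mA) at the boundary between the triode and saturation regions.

I_D = 18.4 mA

At the boundary V_DS = V_ov = V_GS − V_th = 3.22 − 0.922 = 2.3 V.
k_n = μ_nC_ox · (W/L) = 6.952 mA/V².
I_D = ½ k_n V_ov² = 0.5 × 6.952 × 2.3² = 18.4 mA.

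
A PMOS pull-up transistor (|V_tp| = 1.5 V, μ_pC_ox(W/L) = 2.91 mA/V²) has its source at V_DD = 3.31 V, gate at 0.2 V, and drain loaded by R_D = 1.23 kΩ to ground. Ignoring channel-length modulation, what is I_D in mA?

I_D = 2.22 mA

V_SG = V_DD − V_G = 3.31 − 0.2 = 3.11 V, so V_ov = 3.11 − 1.5 = 1.61 V.
Assume saturation: I_D = ½ k_p V_ov² = 0.5 × 2.91 × 1.61² = 3.77 mA, giving V_SD = V_DD − I_D R_D = 3.31 − 3.77 × 1.23 = -1.33 V.
But -1.33 V < V_ov = 1.61 V, so the device is actually in triode.
In triode I_D = k_p[V_ov V_SD − ½ V_SD²] and I_D = (V_DD − V_SD)/R_D. Equating: 1.79 V_SD² − 6.763 V_SD + 3.31 = 0, giving V_SD = 0.578 V (the root below V_ov).
I_D = (3.31 − 0.578) / 1.23 = 2.22 mA.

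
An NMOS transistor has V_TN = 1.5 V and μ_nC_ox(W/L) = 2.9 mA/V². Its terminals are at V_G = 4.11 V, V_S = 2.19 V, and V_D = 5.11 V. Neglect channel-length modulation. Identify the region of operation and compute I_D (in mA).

Saturation; I_D = 0.256 mA

V_GS = V_G − V_S = 4.11 − 2.19 = 1.92 V; V_DS = V_D − V_S = 5.11 − 2.19 = 2.92 V.
V_ov = V_GS − V_TN = 1.92 − 1.5 = 0.42 V.
Since V_DS = 2.92 V ≥ V_ov = 0.42 V, the device is in saturation.
I_D = ½ k_n V_ov² = 0.5 × 2.9 × 0.42² = 0.256 mA.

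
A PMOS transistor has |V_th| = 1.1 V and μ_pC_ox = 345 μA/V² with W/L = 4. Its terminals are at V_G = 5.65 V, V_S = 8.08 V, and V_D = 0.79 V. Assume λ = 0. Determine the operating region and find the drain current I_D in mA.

Saturation; I_D = 1.22 mA

V_SG = V_S − V_G = 8.08 − 5.65 = 2.43 V; V_SD = V_S − V_D = 8.08 − 0.79 = 7.29 V.
k_p = μ_pC_ox · (W/L) = 1.38 mA/V².
V_ov = V_SG − |V_th| = 2.43 − 1.1 = 1.33 V.
Since V_SD = 7.29 V ≥ V_ov = 1.33 V, the device is in saturation.
I_D = ½ k_p V_ov² = 0.5 × 1.38 × 1.33² = 1.22 mA.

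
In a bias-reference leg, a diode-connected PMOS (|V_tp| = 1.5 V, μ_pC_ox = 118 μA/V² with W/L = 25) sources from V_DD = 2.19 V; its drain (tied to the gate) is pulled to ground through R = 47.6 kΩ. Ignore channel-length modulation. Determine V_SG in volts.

V_SG = 1.59 V

With gate tied to drain, V_SG = V_SD ≥ V_SG − |V_tp|, so the device is in saturation.
k_p = μ_pC_ox · (W/L) = 2.95 mA/V².
KCL at the drain: ½ k_p (V_SG − |V_tp|)² = (V_DD − V_SG)/R.
Let x = V_SG − 1.5. Then 70.2 x² + x − 0.69 = 0, giving x = 0.0923 V (positive root), so V_SG = 1.59 V.
I_D = (V_DD − V_SG)/R = (2.19 − 1.59) / 47.6 = 0.0126 mA.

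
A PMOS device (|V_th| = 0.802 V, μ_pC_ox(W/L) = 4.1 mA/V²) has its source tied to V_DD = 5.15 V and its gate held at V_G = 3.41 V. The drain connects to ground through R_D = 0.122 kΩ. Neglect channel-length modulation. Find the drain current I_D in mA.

V_SG = V_DD − V_G = 5.15 − 3.41 = 1.74 V, so V_ov = 1.74 − 0.802 = 0.938 V.
Assume saturation: I_D = ½ k_p V_ov² = 0.5 × 4.1 × 0.938² = 1.8 mA, giving V_SD = V_DD − I_D R_D = 5.15 − 1.8 × 0.122 = 4.93 V.
V_SD = 4.93 V ≥ V_ov = 0.938 V, confirming saturation.

I_D = 1.80 mA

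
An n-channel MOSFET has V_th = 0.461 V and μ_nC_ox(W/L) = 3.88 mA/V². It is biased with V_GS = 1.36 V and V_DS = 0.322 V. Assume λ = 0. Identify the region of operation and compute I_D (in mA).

Triode; I_D = 0.922 mA

V_ov = V_GS − V_th = 1.36 − 0.461 = 0.899 V.
Since V_DS = 0.322 V < V_ov = 0.899 V, the device is in the triode region.
I_D = k_n [V_ov · V_DS − ½ V_DS²] = 3.88 × [0.899 × 0.322 − 0.5 × 0.322²] = 0.922 mA.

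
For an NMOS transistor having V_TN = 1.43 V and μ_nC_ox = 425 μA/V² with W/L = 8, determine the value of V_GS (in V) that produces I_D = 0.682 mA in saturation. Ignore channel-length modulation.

k_n = μ_nC_ox · (W/L) = 3.4 mA/V².
In saturation I_D = ½ k_n (V_GS − V_TN)², so V_GS − V_TN = √(2 I_D / k_n) = √(2 × 0.682 / 3.4) = 0.633 V.
V_GS = 1.43 + 0.633 = 2.06 V.

V_GS = 2.06 V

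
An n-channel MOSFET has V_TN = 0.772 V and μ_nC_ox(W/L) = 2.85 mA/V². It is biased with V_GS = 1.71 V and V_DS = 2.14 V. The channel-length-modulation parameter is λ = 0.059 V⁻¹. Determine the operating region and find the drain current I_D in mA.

V_ov = V_GS − V_TN = 1.71 − 0.772 = 0.938 V.
Since V_DS = 2.14 V ≥ V_ov = 0.938 V, the device is in saturation.
I_D = ½ k_n V_ov² (1 + λ V_DS) = 0.5 × 2.85 × 0.938² × (1 + 0.059 × 2.14) = 1.41 mA.

Saturation; I_D = 1.41 mA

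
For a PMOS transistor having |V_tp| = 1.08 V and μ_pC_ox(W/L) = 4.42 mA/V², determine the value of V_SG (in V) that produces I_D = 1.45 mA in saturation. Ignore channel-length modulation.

In saturation I_D = ½ k_p (V_SG − |V_tp|)², so V_SG − |V_tp| = √(2 I_D / k_p) = √(2 × 1.45 / 4.42) = 0.81 V.
V_SG = 1.08 + 0.81 = 1.89 V.

V_SG = 1.89 V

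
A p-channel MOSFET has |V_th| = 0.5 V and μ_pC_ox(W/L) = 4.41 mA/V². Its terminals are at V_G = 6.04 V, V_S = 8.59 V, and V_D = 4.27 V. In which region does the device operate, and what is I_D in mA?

V_SG = V_S − V_G = 8.59 − 6.04 = 2.55 V; V_SD = V_S − V_D = 8.59 − 4.27 = 4.32 V.
V_ov = V_SG − |V_th| = 2.55 − 0.5 = 2.05 V.
Since V_SD = 4.32 V ≥ V_ov = 2.05 V, the device is in saturation.
I_D = ½ k_p V_ov² = 0.5 × 4.41 × 2.05² = 9.27 mA.

Saturation; I_D = 9.27 mA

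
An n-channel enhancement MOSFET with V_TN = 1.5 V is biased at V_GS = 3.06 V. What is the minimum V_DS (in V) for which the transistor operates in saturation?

The boundary between triode and saturation is V_DS = V_GS − V_TN = V_ov.
V_ov = 3.06 − 1.5 = 1.56 V.

V_DS,sat = 1.56 V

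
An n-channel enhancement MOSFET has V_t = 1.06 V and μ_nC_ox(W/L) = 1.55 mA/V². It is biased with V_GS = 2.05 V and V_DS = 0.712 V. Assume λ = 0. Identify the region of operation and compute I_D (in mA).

Triode; I_D = 0.700 mA

V_ov = V_GS − V_t = 2.05 − 1.06 = 0.99 V.
Since V_DS = 0.712 V < V_ov = 0.99 V, the device is in the triode region.
I_D = k_n [V_ov · V_DS − ½ V_DS²] = 1.55 × [0.99 × 0.712 − 0.5 × 0.712²] = 0.7 mA.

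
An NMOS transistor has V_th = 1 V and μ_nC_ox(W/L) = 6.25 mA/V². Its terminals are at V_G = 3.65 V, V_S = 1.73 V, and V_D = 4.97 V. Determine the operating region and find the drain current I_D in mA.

Saturation; I_D = 2.64 mA

V_GS = V_G − V_S = 3.65 − 1.73 = 1.92 V; V_DS = V_D − V_S = 4.97 − 1.73 = 3.24 V.
V_ov = V_GS − V_th = 1.92 − 1 = 0.92 V.
Since V_DS = 3.24 V ≥ V_ov = 0.92 V, the device is in saturation.
I_D = ½ k_n V_ov² = 0.5 × 6.25 × 0.92² = 2.64 mA.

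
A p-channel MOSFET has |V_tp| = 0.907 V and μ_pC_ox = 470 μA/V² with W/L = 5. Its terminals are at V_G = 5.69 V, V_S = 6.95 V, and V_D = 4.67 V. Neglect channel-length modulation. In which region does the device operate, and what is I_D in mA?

V_SG = V_S − V_G = 6.95 − 5.69 = 1.26 V; V_SD = V_S − V_D = 6.95 − 4.67 = 2.28 V.
k_p = μ_pC_ox · (W/L) = 2.35 mA/V².
V_ov = V_SG − |V_tp| = 1.26 − 0.907 = 0.353 V.
Since V_SD = 2.28 V ≥ V_ov = 0.353 V, the device is in saturation.
I_D = ½ k_p V_ov² = 0.5 × 2.35 × 0.353² = 0.146 mA.

Saturation; I_D = 0.146 mA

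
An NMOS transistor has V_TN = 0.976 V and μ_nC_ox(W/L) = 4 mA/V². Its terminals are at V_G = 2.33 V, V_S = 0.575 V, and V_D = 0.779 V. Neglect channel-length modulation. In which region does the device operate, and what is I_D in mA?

V_GS = V_G − V_S = 2.33 − 0.575 = 1.76 V; V_DS = V_D − V_S = 0.779 − 0.575 = 0.204 V.
V_ov = V_GS − V_TN = 1.76 − 0.976 = 0.779 V.
Since V_DS = 0.204 V < V_ov = 0.779 V, the device is in the triode region.
I_D = k_n [V_ov · V_DS − ½ V_DS²] = 4 × [0.779 × 0.204 − 0.5 × 0.204²] = 0.552 mA.

Triode; I_D = 0.552 mA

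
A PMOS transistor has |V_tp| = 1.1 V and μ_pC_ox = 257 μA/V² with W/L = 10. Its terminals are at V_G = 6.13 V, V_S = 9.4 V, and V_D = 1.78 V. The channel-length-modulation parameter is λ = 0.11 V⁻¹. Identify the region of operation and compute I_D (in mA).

V_SG = V_S − V_G = 9.4 − 6.13 = 3.27 V; V_SD = V_S − V_D = 9.4 − 1.78 = 7.62 V.
k_p = μ_pC_ox · (W/L) = 2.57 mA/V².
V_ov = V_SG − |V_tp| = 3.27 − 1.1 = 2.17 V.
Since V_SD = 7.62 V ≥ V_ov = 2.17 V, the device is in saturation.
I_D = ½ k_p V_ov² (1 + λ V_SD) = 0.5 × 2.57 × 2.17² × (1 + 0.11 × 7.62) = 11.1 mA.

Saturation; I_D = 11.1 mA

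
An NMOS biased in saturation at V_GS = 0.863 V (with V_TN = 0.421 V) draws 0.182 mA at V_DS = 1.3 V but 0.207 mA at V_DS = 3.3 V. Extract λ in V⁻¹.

λ = 0.0754 V⁻¹

With V_GS fixed, I_D ∝ (1 + λ V_DS) in saturation, so I_D2/I_D1 = (1 + λ V_DS2)/(1 + λ V_DS1).
0.207/0.182 = 1.137 = (1 + 3.3 λ)/(1 + 1.3 λ).
Solving: λ (I_D1 V_DS2 − I_D2 V_DS1) = I_D2 − I_D1, so λ = (0.207 − 0.182) / (0.182 × 3.3 − 0.207 × 1.3) = 0.025 / 0.331 = 0.0754 V⁻¹.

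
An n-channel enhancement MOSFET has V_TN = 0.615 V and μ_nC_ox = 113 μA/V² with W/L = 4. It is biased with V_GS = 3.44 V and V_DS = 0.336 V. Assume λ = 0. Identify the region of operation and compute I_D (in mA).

Triode; I_D = 0.404 mA

k_n = μ_nC_ox · (W/L) = 0.452 mA/V².
V_ov = V_GS − V_TN = 3.44 − 0.615 = 2.83 V.
Since V_DS = 0.336 V < V_ov = 2.83 V, the device is in the triode region.
I_D = k_n [V_ov · V_DS − ½ V_DS²] = 0.452 × [2.83 × 0.336 − 0.5 × 0.336²] = 0.404 mA.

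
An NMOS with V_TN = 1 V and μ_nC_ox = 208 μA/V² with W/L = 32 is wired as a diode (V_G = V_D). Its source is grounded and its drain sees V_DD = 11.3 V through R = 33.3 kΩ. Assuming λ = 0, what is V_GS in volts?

With gate tied to drain, V_GS = V_DS ≥ V_GS − V_TN, so the device is in saturation.
k_n = μ_nC_ox · (W/L) = 6.656 mA/V².
KCL at the drain: ½ k_n (V_GS − V_TN)² = (V_DD − V_GS)/R.
Let x = V_GS − 1. Then 111 x² + x − 10.3 = 0, giving x = 0.3 V (positive root), so V_GS = 1.3 V.
I_D = (V_DD − V_GS)/R = (11.3 − 1.3) / 33.3 = 0.3 mA.

V_GS = 1.30 V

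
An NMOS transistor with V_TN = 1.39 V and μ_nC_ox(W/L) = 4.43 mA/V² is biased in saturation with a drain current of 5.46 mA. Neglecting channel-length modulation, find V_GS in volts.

V_GS = 2.96 V

In saturation I_D = ½ k_n (V_GS − V_TN)², so V_GS − V_TN = √(2 I_D / k_n) = √(2 × 5.46 / 4.43) = 1.57 V.
V_GS = 1.39 + 1.57 = 2.96 V.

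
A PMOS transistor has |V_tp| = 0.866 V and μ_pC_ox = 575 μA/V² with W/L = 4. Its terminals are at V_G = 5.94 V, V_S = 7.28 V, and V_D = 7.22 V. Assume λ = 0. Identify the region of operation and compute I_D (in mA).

V_SG = V_S − V_G = 7.28 − 5.94 = 1.34 V; V_SD = V_S − V_D = 7.28 − 7.22 = 0.06 V.
k_p = μ_pC_ox · (W/L) = 2.3 mA/V².
V_ov = V_SG − |V_tp| = 1.34 − 0.866 = 0.474 V.
Since V_SD = 0.06 V < V_ov = 0.474 V, the device is in the triode region.
I_D = k_p [V_ov · V_SD − ½ V_SD²] = 2.3 × [0.474 × 0.06 − 0.5 × 0.06²] = 0.0613 mA.

Triode; I_D = 0.0613 mA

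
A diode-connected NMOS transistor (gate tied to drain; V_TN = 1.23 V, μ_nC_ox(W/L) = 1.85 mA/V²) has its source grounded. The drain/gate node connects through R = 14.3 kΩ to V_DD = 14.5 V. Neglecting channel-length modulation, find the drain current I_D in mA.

With gate tied to drain, V_GS = V_DS ≥ V_GS − V_TN, so the device is in saturation.
KCL at the drain: ½ k_n (V_GS − V_TN)² = (V_DD − V_GS)/R.
Let x = V_GS − 1.23. Then 13.2 x² + x − 13.27 = 0, giving x = 0.965 V (positive root), so V_GS = 2.19 V.
I_D = (V_DD − V_GS)/R = (14.5 − 2.19) / 14.3 = 0.861 mA.

I_D = 0.861 mA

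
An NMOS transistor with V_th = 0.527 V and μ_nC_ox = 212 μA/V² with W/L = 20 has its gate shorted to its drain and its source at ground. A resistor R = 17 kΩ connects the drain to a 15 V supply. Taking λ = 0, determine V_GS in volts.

V_GS = 1.15 V

With gate tied to drain, V_GS = V_DS ≥ V_GS − V_th, so the device is in saturation.
k_n = μ_nC_ox · (W/L) = 4.24 mA/V².
KCL at the drain: ½ k_n (V_GS − V_th)² = (V_DD − V_GS)/R.
Let x = V_GS − 0.527. Then 36 x² + x − 14.47 = 0, giving x = 0.62 V (positive root), so V_GS = 1.15 V.
I_D = (V_DD − V_GS)/R = (15 − 1.15) / 17 = 0.815 mA.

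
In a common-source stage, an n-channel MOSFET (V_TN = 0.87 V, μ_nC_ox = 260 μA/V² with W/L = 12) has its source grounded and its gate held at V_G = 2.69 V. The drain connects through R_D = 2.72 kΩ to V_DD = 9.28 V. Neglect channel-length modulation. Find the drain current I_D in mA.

I_D = 3.16 mA

V_GS = V_G = 2.69 V, so V_ov = 2.69 − 0.87 = 1.82 V.
k_n = μ_nC_ox · (W/L) = 3.12 mA/V².
Assume saturation: I_D = ½ k_n V_ov² = 0.5 × 3.12 × 1.82² = 5.17 mA, giving V_DS = V_DD − I_D R_D = 9.28 − 5.17 × 2.72 = -4.78 V.
But -4.78 V < V_ov = 1.82 V, so the device is actually in triode.
In triode I_D = k_n[V_ov V_DS − ½ V_DS²] and I_D = (V_DD − V_DS)/R_D. Equating: 4.24 V_DS² − 16.45 V_DS + 9.28 = 0, giving V_DS = 0.686 V (the root below V_ov).
I_D = (9.28 − 0.686) / 2.72 = 3.16 mA.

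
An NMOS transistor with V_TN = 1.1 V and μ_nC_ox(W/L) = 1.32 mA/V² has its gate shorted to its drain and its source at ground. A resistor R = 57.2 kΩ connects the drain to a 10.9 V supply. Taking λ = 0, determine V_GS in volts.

V_GS = 1.60 V

With gate tied to drain, V_GS = V_DS ≥ V_GS − V_TN, so the device is in saturation.
KCL at the drain: ½ k_n (V_GS − V_TN)² = (V_DD − V_GS)/R.
Let x = V_GS − 1.1. Then 37.8 x² + x − 9.8 = 0, giving x = 0.496 V (positive root), so V_GS = 1.6 V.
I_D = (V_DD − V_GS)/R = (10.9 − 1.6) / 57.2 = 0.163 mA.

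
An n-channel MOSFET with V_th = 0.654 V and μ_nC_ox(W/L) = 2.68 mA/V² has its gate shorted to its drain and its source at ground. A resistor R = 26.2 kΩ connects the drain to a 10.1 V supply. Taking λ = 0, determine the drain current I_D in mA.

With gate tied to drain, V_GS = V_DS ≥ V_GS − V_th, so the device is in saturation.
KCL at the drain: ½ k_n (V_GS − V_th)² = (V_DD − V_GS)/R.
Let x = V_GS − 0.654. Then 35.1 x² + x − 9.446 = 0, giving x = 0.505 V (positive root), so V_GS = 1.16 V.
I_D = (V_DD − V_GS)/R = (10.1 − 1.16) / 26.2 = 0.341 mA.

I_D = 0.341 mA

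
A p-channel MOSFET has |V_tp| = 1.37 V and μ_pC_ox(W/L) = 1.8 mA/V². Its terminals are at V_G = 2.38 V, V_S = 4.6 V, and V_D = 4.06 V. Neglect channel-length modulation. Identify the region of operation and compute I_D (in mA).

V_SG = V_S − V_G = 4.6 − 2.38 = 2.22 V; V_SD = V_S − V_D = 4.6 − 4.06 = 0.54 V.
V_ov = V_SG − |V_tp| = 2.22 − 1.37 = 0.85 V.
Since V_SD = 0.54 V < V_ov = 0.85 V, the device is in the triode region.
I_D = k_p [V_ov · V_SD − ½ V_SD²] = 1.8 × [0.85 × 0.54 − 0.5 × 0.54²] = 0.564 mA.

Triode; I_D = 0.564 mA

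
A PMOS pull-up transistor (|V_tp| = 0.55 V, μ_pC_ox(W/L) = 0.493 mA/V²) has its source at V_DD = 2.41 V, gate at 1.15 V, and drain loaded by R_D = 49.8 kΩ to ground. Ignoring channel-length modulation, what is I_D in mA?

V_SG = V_DD − V_G = 2.41 − 1.15 = 1.26 V, so V_ov = 1.26 − 0.55 = 0.71 V.
Assume saturation: I_D = ½ k_p V_ov² = 0.5 × 0.493 × 0.71² = 0.124 mA, giving V_SD = V_DD − I_D R_D = 2.41 − 0.124 × 49.8 = -3.78 V.
But -3.78 V < V_ov = 0.71 V, so the device is actually in triode.
In triode I_D = k_p[V_ov V_SD − ½ V_SD²] and I_D = (V_DD − V_SD)/R_D. Equating: 12.3 V_SD² − 18.43 V_SD + 2.41 = 0, giving V_SD = 0.145 V (the root below V_ov).
I_D = (2.41 − 0.145) / 49.8 = 0.0455 mA.

I_D = 0.0455 mA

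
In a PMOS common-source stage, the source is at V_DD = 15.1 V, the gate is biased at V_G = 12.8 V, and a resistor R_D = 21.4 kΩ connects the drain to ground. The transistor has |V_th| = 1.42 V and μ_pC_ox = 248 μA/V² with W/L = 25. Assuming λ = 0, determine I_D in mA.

I_D = 0.699 mA

V_SG = V_DD − V_G = 15.1 − 12.8 = 2.3 V, so V_ov = 2.3 − 1.42 = 0.88 V.
k_p = μ_pC_ox · (W/L) = 6.2 mA/V².
Assume saturation: I_D = ½ k_p V_ov² = 0.5 × 6.2 × 0.88² = 2.4 mA, giving V_SD = V_DD − I_D R_D = 15.1 − 2.4 × 21.4 = -36.3 V.
But -36.3 V < V_ov = 0.88 V, so the device is actually in triode.
In triode I_D = k_p[V_ov V_SD − ½ V_SD²] and I_D = (V_DD − V_SD)/R_D. Equating: 66.3 V_SD² − 117.8 V_SD + 15.1 = 0, giving V_SD = 0.139 V (the root below V_ov).
I_D = (15.1 − 0.139) / 21.4 = 0.699 mA.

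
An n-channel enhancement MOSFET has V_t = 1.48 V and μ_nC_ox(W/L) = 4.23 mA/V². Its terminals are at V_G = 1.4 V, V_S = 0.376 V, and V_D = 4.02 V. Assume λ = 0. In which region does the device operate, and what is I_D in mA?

Cutoff; I_D = 0 mA

V_GS = V_G − V_S = 1.4 − 0.376 = 1.02 V; V_DS = V_D − V_S = 4.02 − 0.376 = 3.64 V.
V_GS = 1.02 V < V_t = 1.48 V, so the transistor is in cutoff.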